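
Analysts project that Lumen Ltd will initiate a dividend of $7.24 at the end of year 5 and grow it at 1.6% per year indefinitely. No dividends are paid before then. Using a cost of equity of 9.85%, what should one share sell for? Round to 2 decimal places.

$60.27

Deferred-dividend DDM. At t=4 the remaining stream is a growing perpetuity with first payment D_5 = 7.24.
V_4 = D_5/(r−g) = 7.24/(0.0985−0.016) = 87.7576
P₀ = V_4/(1+r)^4 = 87.7576/(1+0.0985)^4 = 60.2677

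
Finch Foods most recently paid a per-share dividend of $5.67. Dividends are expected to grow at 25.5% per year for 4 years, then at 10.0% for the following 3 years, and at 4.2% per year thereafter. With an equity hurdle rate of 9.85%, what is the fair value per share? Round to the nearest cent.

Three-stage DDM. Project D₁…D_7; terminal Gordon value at t=7 with g = 0.042; discount at r = 0.0985.
D_1 = 7.1158
D_2 = 8.9304
D_3 = 11.2076
D_4 = 14.0656
D_5 = 15.4721
D_6 = 17.0194
D_7 = 18.7213
TV_7 = 19.5076/(0.0985−0.042) = 345.2672
P₀ = Σ Dₜ/(1+r)ᵗ + TV_7/(1+r)^7 = 239.9281

$239.93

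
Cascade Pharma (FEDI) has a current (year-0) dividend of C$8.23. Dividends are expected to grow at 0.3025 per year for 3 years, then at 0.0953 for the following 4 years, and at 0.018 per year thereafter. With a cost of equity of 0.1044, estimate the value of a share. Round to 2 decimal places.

Three-stage DDM. Project D₁…D_7; terminal Gordon value at t=7 with g = 0.018; discount at r = 0.1044.
D_1 = 10.7196
D_2 = 13.9622
D_3 = 18.1858
D_4 = 19.9189
D_5 = 21.8172
D_6 = 23.8964
D_7 = 26.1737
TV_7 = 26.6448/(0.1044−0.018) = 308.3894
P₀ = Σ Dₜ/(1+r)ᵗ + TV_7/(1+r)^7 = 241.4449

C$241.44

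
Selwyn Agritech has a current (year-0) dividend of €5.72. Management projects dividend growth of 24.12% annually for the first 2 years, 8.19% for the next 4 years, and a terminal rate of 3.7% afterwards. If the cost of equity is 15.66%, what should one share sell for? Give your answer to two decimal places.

Three-stage DDM. Project D₁…D_6; terminal Gordon value at t=6 with g = 0.037; discount at r = 0.1566.
D_1 = 7.0997
D_2 = 8.8121
D_3 = 9.5338
D_4 = 10.3146
D_5 = 11.1594
D_6 = 12.0734
TV_6 = 12.5201/(0.1566−0.037) = 104.6829
P₀ = Σ Dₜ/(1+r)ᵗ + TV_6/(1+r)^6 = 78.8165

€78.82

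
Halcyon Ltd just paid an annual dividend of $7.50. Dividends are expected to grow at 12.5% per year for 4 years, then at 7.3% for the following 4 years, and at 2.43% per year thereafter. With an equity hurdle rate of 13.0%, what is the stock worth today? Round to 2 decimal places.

$113.66

Three-stage DDM. Project D₁…D_8; terminal Gordon value at t=8 with g = 0.0243; discount at r = 0.13.
D_1 = 8.4375
D_2 = 9.4922
D_3 = 10.6787
D_4 = 12.0135
D_5 = 12.8905
D_6 = 13.8315
D_7 = 14.8413
D_8 = 15.9247
TV_8 = 16.3116/(0.13−0.0243) = 154.3201
P₀ = Σ Dₜ/(1+r)ᵗ + TV_8/(1+r)^8 = 113.6573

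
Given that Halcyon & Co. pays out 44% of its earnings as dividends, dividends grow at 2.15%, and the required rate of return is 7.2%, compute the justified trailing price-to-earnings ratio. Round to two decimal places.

Justified trailing P/E = b(1+g)/(r−g) = 0.44×(1+0.0215)/(0.072−0.0215) = 8.9002

8.90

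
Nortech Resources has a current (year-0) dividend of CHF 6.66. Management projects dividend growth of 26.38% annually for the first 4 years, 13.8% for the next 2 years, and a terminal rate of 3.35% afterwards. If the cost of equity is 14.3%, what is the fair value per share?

CHF 147.37

Three-stage DDM. Project D₁…D_6; terminal Gordon value at t=6 with g = 0.0335; discount at r = 0.143.
D_1 = 8.4169
D_2 = 10.6373
D_3 = 13.4434
D_4 = 16.9898
D_5 = 19.3344
D_6 = 22.0025
TV_6 = 22.7396/(0.143−0.0335) = 207.6675
P₀ = Σ Dₜ/(1+r)ᵗ + TV_6/(1+r)^6 = 147.3709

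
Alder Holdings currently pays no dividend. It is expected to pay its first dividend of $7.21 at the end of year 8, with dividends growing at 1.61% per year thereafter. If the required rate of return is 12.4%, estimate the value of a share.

Deferred-dividend DDM. At t=7 the remaining stream is a growing perpetuity with first payment D_8 = 7.21.
V_7 = D_8/(r−g) = 7.21/(0.124−0.0161) = 66.8211
P₀ = V_7/(1+r)^7 = 66.8211/(1+0.124)^7 = 29.4815

$29.48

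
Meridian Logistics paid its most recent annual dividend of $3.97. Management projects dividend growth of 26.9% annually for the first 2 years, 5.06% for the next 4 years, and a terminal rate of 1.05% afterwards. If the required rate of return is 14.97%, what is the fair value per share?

Three-stage DDM. Project D₁…D_6; terminal Gordon value at t=6 with g = 0.0105; discount at r = 0.1497.
D_1 = 5.0379
D_2 = 6.3931
D_3 = 6.7166
D_4 = 7.0565
D_5 = 7.4135
D_6 = 7.7887
TV_6 = 7.8705/(0.1497−0.0105) = 56.5406
P₀ = Σ Dₜ/(1+r)ᵗ + TV_6/(1+r)^6 = 49.2227

$49.22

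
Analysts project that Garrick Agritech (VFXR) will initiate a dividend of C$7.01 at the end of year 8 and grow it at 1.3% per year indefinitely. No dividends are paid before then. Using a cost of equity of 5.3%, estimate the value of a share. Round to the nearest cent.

C$122.08

Deferred-dividend DDM. At t=7 the remaining stream is a growing perpetuity with first payment D_8 = 7.01.
V_7 = D_8/(r−g) = 7.01/(0.053−0.013) = 175.2500
P₀ = V_7/(1+r)^7 = 175.2500/(1+0.053)^7 = 122.0842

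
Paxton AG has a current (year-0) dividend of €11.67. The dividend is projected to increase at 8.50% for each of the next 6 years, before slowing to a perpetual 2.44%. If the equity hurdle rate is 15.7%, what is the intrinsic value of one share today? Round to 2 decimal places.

€117.57

Two-stage DDM. Project D₁…D_6 at 0.085, terminal growth 0.0244, discount at r = 0.157.
D_1 = 12.6619
D_2 = 13.7382
D_3 = 14.9060
D_4 = 16.1730
D_5 = 17.5477
D_6 = 19.0392
Terminal value at t=6: TV = D_7/(r−g) = 19.5038/(0.157−0.0244) = 147.0874
P₀ = 12.6619/(1+0.157)^1 + 13.7382/(1+0.157)^2 + 14.9060/(1+0.157)^3 + 16.1730/(1+0.157)^4 + 17.5477/(1+0.157)^5 + 19.0392/(1+0.157)^6 + 147.0874/(1+0.157)^6 = 117.5724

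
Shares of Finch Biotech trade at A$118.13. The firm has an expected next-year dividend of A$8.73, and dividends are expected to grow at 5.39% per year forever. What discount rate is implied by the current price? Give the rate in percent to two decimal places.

Rearranging the constant-growth DDM: r = D₁/P₀ + g.
r = 8.7300 / 118.13 + 0.0539 = 0.07390 + 0.0539 = 0.12780

12.78%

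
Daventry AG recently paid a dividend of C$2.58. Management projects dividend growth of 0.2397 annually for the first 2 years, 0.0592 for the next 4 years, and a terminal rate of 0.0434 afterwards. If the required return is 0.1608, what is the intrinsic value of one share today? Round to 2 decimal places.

C$33.24

Three-stage DDM. Project D₁…D_6; terminal Gordon value at t=6 with g = 0.0434; discount at r = 0.1608.
D_1 = 3.1984
D_2 = 3.9651
D_3 = 4.1998
D_4 = 4.4485
D_5 = 4.7118
D_6 = 4.9907
TV_6 = 5.2073/(0.1608−0.0434) = 44.3555
P₀ = Σ Dₜ/(1+r)ᵗ + TV_6/(1+r)^6 = 33.2390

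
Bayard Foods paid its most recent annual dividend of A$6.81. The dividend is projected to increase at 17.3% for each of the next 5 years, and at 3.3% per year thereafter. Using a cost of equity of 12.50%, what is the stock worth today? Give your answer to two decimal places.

Two-stage DDM. Project D₁…D_5 at 0.173, terminal growth 0.033, discount at r = 0.125.
D_1 = 7.9881
D_2 = 9.3701
D_3 = 10.9911
D_4 = 12.8926
D_5 = 15.1230
Terminal value at t=5: TV = D_6/(r−g) = 15.6220/(0.125−0.033) = 169.8047
P₀ = 7.9881/(1+0.125)^1 + 9.3701/(1+0.125)^2 + 10.9911/(1+0.125)^3 + 12.8926/(1+0.125)^4 + 15.1230/(1+0.125)^5 + 169.8047/(1+0.125)^5 = 132.8940

A$132.89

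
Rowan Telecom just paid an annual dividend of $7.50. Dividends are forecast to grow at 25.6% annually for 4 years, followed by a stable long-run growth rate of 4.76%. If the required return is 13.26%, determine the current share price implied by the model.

Two-stage DDM. Project D₁…D_4 at 0.256, terminal growth 0.0476, discount at r = 0.1326.
D_1 = 9.4200
D_2 = 11.8315
D_3 = 14.8604
D_4 = 18.6646
Terminal value at t=4: TV = D_5/(r−g) = 19.5531/(0.1326−0.0476) = 230.0363
P₀ = 9.4200/(1+0.1326)^1 + 11.8315/(1+0.1326)^2 + 14.8604/(1+0.1326)^3 + 18.6646/(1+0.1326)^4 + 230.0363/(1+0.1326)^4 = 178.9058

$178.91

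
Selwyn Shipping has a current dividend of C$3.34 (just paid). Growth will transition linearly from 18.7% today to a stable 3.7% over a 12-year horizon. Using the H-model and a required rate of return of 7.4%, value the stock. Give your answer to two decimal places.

H-model: P₀ = D₀[(1+g_L) + H(g_S−g_L)]/(r−g_L), with H = 12/2 = 6.
P₀ = 3.34 × [(1+0.037) + 6×(0.187−0.037)] / (0.074−0.037)
   = 3.34 × 1.9370 / 0.037 = 174.8535

C$174.85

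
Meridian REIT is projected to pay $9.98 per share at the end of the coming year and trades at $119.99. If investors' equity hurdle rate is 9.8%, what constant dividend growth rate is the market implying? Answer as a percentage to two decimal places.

1.48%

From P₀ = D₁/(r − g), the implied growth is g = r − D₁/P₀.
g = 0.098 − 9.98/119.99 = 0.098 − 0.08317 = 0.01483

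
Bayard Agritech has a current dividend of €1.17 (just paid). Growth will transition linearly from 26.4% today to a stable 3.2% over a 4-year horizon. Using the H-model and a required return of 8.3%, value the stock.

H-model: P₀ = D₀[(1+g_L) + H(g_S−g_L)]/(r−g_L), with H = 4/2 = 2.
P₀ = 1.17 × [(1+0.032) + 2×(0.264−0.032)] / (0.083−0.032)
   = 1.17 × 1.4960 / 0.051 = 34.3200

€34.32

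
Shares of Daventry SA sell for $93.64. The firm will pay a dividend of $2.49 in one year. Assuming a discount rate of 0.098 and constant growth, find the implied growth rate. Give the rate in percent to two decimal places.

7.14%

From P₀ = D₁/(r − g), the implied growth is g = r − D₁/P₀.
g = 0.098 − 2.49/93.64 = 0.098 − 0.02659 = 0.07141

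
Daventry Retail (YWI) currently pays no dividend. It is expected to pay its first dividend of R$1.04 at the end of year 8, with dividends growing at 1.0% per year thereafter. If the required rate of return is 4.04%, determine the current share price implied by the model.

Deferred-dividend DDM. At t=7 the remaining stream is a growing perpetuity with first payment D_8 = 1.04.
V_7 = D_8/(r−g) = 1.04/(0.0404−0.01) = 34.2105
P₀ = V_7/(1+r)^7 = 34.2105/(1+0.0404)^7 = 25.9273

R$25.93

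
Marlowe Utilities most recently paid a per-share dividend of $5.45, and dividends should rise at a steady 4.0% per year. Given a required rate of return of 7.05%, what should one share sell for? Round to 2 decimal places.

Gordon growth model: P₀ = D₁/(r − g). D₁ = 5.45 × (1 + 0.04) = 5.6680.
P₀ = 5.6680 / (0.0705 − 0.04) = 5.6680 / 0.0305 = 185.8361

$185.84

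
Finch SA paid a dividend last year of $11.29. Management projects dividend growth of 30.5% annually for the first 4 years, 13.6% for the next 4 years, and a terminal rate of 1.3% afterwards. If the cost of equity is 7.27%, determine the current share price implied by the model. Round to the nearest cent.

$717.69

Three-stage DDM. Project D₁…D_8; terminal Gordon value at t=8 with g = 0.013; discount at r = 0.0727.
D_1 = 14.7334
D_2 = 19.2272
D_3 = 25.0914
D_4 = 32.7443
D_5 = 37.1975
D_6 = 42.2564
D_7 = 48.0033
D_8 = 54.5317
TV_8 = 55.2406/(0.0727−0.013) = 925.3040
P₀ = Σ Dₜ/(1+r)ᵗ + TV_8/(1+r)^8 = 717.6880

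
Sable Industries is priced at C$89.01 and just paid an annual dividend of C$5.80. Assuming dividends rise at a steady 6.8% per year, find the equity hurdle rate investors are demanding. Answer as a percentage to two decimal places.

Rearranging the constant-growth DDM: r = D₁/P₀ + g.
D₁ = 5.80 × (1 + 0.068) = 6.1944.
r = 6.1944 / 89.01 + 0.068 = 0.06959 + 0.068 = 0.13759

13.76%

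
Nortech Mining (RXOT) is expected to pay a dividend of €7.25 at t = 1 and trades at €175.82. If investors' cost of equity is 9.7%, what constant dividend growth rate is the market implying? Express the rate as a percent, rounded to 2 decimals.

From P₀ = D₁/(r − g), the implied growth is g = r − D₁/P₀.
g = 0.097 − 7.25/175.82 = 0.097 − 0.04124 = 0.05576

5.58%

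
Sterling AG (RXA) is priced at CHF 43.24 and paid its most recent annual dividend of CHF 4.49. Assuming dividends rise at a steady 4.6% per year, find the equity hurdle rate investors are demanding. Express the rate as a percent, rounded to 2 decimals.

15.46%

Rearranging the constant-growth DDM: r = D₁/P₀ + g.
D₁ = 4.49 × (1 + 0.046) = 4.6965.
r = 4.6965 / 43.24 + 0.046 = 0.10862 + 0.046 = 0.15462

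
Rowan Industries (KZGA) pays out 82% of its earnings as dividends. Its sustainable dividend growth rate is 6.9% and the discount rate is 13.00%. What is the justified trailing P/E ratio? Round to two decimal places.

Justified trailing P/E = b(1+g)/(r−g) = 0.82×(1+0.069)/(0.13−0.069) = 14.3702

14.37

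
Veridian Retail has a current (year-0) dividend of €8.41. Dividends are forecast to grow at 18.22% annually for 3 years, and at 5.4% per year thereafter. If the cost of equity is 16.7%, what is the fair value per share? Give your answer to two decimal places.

€107.44

Two-stage DDM. Project D₁…D_3 at 0.1822, terminal growth 0.054, discount at r = 0.167.
D_1 = 9.9423
D_2 = 11.7538
D_3 = 13.8953
Terminal value at t=3: TV = D_4/(r−g) = 14.6457/(0.167−0.054) = 129.6078
P₀ = 9.9423/(1+0.167)^1 + 11.7538/(1+0.167)^2 + 13.8953/(1+0.167)^3 + 129.6078/(1+0.167)^3 = 107.4419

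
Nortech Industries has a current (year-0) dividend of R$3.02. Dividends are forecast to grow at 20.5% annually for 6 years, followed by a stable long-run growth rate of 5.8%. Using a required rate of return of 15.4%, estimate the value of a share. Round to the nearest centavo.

R$64.28

Two-stage DDM. Project D₁…D_6 at 0.205, terminal growth 0.058, discount at r = 0.154.
D_1 = 3.6391
D_2 = 4.3851
D_3 = 5.2841
D_4 = 6.3673
D_5 = 7.6726
D_6 = 9.2455
Terminal value at t=6: TV = D_7/(r−g) = 9.7817/(0.154−0.058) = 101.8928
P₀ = 3.6391/(1+0.154)^1 + 4.3851/(1+0.154)^2 + 5.2841/(1+0.154)^3 + 6.3673/(1+0.154)^4 + 7.6726/(1+0.154)^5 + 9.2455/(1+0.154)^6 + 101.8928/(1+0.154)^6 = 64.2815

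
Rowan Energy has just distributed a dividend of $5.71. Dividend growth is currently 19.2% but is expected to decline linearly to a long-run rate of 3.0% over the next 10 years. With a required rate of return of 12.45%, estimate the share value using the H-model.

H-model: P₀ = D₀[(1+g_L) + H(g_S−g_L)]/(r−g_L), with H = 10/2 = 5.
P₀ = 5.71 × [(1+0.03) + 5×(0.192−0.03)] / (0.1245−0.03)
   = 5.71 × 1.8400 / 0.0945 = 111.1788

$111.18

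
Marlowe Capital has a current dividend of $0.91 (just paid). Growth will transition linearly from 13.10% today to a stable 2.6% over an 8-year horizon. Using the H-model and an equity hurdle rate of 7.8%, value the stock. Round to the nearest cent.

$25.31

H-model: P₀ = D₀[(1+g_L) + H(g_S−g_L)]/(r−g_L), with H = 8/2 = 4.
P₀ = 0.91 × [(1+0.026) + 4×(0.131−0.026)] / (0.078−0.026)
   = 0.91 × 1.4460 / 0.052 = 25.3050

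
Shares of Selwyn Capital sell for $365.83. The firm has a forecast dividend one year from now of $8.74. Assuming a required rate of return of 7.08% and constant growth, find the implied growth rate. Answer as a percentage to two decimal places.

From P₀ = D₁/(r − g), the implied growth is g = r − D₁/P₀.
g = 0.0708 − 8.74/365.83 = 0.0708 − 0.02389 = 0.04691

4.69%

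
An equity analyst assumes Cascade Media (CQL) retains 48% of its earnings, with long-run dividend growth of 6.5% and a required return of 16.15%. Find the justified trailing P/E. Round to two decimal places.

Payout ratio b = 1 − 0.48 = 0.52.
Justified trailing P/E = b(1+g)/(r−g) = 0.52×(1+0.065)/(0.1615−0.065) = 5.7389

5.74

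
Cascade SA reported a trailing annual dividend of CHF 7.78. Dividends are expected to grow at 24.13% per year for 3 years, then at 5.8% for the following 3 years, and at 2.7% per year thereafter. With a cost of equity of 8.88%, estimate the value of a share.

CHF 238.95

Three-stage DDM. Project D₁…D_6; terminal Gordon value at t=6 with g = 0.027; discount at r = 0.0888.
D_1 = 9.6573
D_2 = 11.9876
D_3 = 14.8802
D_4 = 15.7433
D_5 = 16.6564
D_6 = 17.6225
TV_6 = 18.0983/(0.0888−0.027) = 292.8524
P₀ = Σ Dₜ/(1+r)ᵗ + TV_6/(1+r)^6 = 238.9511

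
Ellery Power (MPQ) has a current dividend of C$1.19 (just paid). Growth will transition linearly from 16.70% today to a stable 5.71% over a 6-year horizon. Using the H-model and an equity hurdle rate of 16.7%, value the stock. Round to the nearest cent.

C$15.02

H-model: P₀ = D₀[(1+g_L) + H(g_S−g_L)]/(r−g_L), with H = 6/2 = 3.
P₀ = 1.19 × [(1+0.0571) + 3×(0.167−0.0571)] / (0.167−0.0571)
   = 1.19 × 1.3868 / 0.1099 = 15.0163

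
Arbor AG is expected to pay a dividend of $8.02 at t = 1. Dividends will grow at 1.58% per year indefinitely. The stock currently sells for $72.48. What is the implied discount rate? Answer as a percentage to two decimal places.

12.65%

Rearranging the constant-growth DDM: r = D₁/P₀ + g.
r = 8.0200 / 72.48 + 0.0158 = 0.11065 + 0.0158 = 0.12645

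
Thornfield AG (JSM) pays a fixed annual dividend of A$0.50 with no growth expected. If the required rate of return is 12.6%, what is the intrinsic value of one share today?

A$3.97

Zero-growth DDM (perpetuity): P₀ = D/r = 0.50 / 0.126 = 3.9683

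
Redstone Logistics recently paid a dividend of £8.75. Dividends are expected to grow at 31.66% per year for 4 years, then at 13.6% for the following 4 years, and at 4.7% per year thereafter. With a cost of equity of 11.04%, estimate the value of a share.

£440.68

Three-stage DDM. Project D₁…D_8; terminal Gordon value at t=8 with g = 0.047; discount at r = 0.1104.
D_1 = 11.5203
D_2 = 15.1676
D_3 = 19.9696
D_4 = 26.2920
D_5 = 29.8677
D_6 = 33.9297
D_7 = 38.5441
D_8 = 43.7862
TV_8 = 45.8441/(0.1104−0.047) = 723.0931
P₀ = Σ Dₜ/(1+r)ᵗ + TV_8/(1+r)^8 = 440.6805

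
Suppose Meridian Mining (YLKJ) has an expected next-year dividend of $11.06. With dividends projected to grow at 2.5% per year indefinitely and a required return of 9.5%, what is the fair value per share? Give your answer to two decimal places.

$158.00

Gordon growth model: P₀ = D₁/(r − g), with D₁ = 11.06 given directly.
P₀ = 11.0600 / (0.095 − 0.025) = 11.0600 / 0.07 = 158.0000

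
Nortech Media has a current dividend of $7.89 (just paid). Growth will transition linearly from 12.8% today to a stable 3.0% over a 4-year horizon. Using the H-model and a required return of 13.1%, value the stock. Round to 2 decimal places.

$95.77

H-model: P₀ = D₀[(1+g_L) + H(g_S−g_L)]/(r−g_L), with H = 4/2 = 2.
P₀ = 7.89 × [(1+0.03) + 2×(0.128−0.03)] / (0.131−0.03)
   = 7.89 × 1.2260 / 0.101 = 95.7737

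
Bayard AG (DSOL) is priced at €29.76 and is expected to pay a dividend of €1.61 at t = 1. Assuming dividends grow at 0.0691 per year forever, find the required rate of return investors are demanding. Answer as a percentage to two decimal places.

Rearranging the constant-growth DDM: r = D₁/P₀ + g.
r = 1.6100 / 29.76 + 0.0691 = 0.05410 + 0.0691 = 0.12320

12.32%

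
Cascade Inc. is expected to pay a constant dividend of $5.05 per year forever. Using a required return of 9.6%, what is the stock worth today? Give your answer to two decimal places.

$52.60

Zero-growth DDM (perpetuity): P₀ = D/r = 5.05 / 0.096 = 52.6042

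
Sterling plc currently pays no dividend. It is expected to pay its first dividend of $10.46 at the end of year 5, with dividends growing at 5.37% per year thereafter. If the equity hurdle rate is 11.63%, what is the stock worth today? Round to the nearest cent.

Deferred-dividend DDM. At t=4 the remaining stream is a growing perpetuity with first payment D_5 = 10.46.
V_4 = D_5/(r−g) = 10.46/(0.1163−0.0537) = 167.0927
P₀ = V_4/(1+r)^4 = 167.0927/(1+0.1163)^4 = 107.6053

$107.61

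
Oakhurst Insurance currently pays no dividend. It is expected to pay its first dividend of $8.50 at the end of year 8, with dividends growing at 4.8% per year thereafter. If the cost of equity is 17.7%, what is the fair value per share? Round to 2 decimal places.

Deferred-dividend DDM. At t=7 the remaining stream is a growing perpetuity with first payment D_8 = 8.50.
V_7 = D_8/(r−g) = 8.50/(0.177−0.048) = 65.8915
P₀ = V_7/(1+r)^7 = 65.8915/(1+0.177)^7 = 21.0569

$21.06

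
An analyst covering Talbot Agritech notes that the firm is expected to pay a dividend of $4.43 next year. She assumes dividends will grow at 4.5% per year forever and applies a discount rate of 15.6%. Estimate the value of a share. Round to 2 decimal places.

Gordon growth model: P₀ = D₁/(r − g), with D₁ = 4.43 given directly.
P₀ = 4.4300 / (0.156 − 0.045) = 4.4300 / 0.111 = 39.9099

$39.91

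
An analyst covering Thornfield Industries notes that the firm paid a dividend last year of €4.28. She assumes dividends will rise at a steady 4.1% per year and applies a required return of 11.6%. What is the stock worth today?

€59.41

Gordon growth model: P₀ = D₁/(r − g). D₁ = 4.28 × (1 + 0.041) = 4.4555.
P₀ = 4.4555 / (0.116 − 0.041) = 4.4555 / 0.075 = 59.4064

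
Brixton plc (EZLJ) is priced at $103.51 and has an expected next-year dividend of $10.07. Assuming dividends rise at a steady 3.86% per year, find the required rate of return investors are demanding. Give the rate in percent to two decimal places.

13.59%

Rearranging the constant-growth DDM: r = D₁/P₀ + g.
r = 10.0700 / 103.51 + 0.0386 = 0.09729 + 0.0386 = 0.13589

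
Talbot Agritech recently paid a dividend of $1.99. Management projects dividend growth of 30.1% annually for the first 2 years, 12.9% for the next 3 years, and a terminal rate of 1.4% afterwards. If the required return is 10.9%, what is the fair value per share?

Three-stage DDM. Project D₁…D_5; terminal Gordon value at t=5 with g = 0.014; discount at r = 0.109.
D_1 = 2.5890
D_2 = 3.3683
D_3 = 3.8028
D_4 = 4.2933
D_5 = 4.8472
TV_5 = 4.9150/(0.109−0.014) = 51.7373
P₀ = Σ Dₜ/(1+r)ᵗ + TV_5/(1+r)^5 = 44.4315

$44.43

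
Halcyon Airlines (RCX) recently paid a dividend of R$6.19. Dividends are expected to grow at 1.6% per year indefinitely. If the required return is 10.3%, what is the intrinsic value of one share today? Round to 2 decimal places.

Gordon growth model: P₀ = D₁/(r − g). D₁ = 6.19 × (1 + 0.016) = 6.2890.
P₀ = 6.2890 / (0.103 − 0.016) = 6.2890 / 0.087 = 72.2878

R$72.29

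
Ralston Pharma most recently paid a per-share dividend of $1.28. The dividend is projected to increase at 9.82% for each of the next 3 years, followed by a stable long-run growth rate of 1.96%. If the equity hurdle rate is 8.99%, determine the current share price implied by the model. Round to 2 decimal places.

Two-stage DDM. Project D₁…D_3 at 0.0982, terminal growth 0.0196, discount at r = 0.0899.
D_1 = 1.4057
D_2 = 1.5437
D_3 = 1.6953
Terminal value at t=3: TV = D_4/(r−g) = 1.7286/(0.0899−0.0196) = 24.5883
P₀ = 1.4057/(1+0.0899)^1 + 1.5437/(1+0.0899)^2 + 1.6953/(1+0.0899)^3 + 24.5883/(1+0.0899)^3 = 22.8907

$22.89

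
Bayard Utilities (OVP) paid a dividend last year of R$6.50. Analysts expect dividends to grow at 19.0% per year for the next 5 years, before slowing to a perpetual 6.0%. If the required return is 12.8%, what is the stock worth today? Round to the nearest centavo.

Two-stage DDM. Project D₁…D_5 at 0.19, terminal growth 0.06, discount at r = 0.128.
D_1 = 7.7350
D_2 = 9.2046
D_3 = 10.9535
D_4 = 13.0347
D_5 = 15.5113
Terminal value at t=5: TV = D_6/(r−g) = 16.4420/(0.128−0.06) = 241.7938
P₀ = 7.7350/(1+0.128)^1 + 9.2046/(1+0.128)^2 + 10.9535/(1+0.128)^3 + 13.0347/(1+0.128)^4 + 15.5113/(1+0.128)^5 + 241.7938/(1+0.128)^5 = 170.6719

R$170.67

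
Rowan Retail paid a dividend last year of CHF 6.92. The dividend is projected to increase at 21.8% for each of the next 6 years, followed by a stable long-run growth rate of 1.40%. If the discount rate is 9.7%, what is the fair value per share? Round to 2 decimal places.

Two-stage DDM. Project D₁…D_6 at 0.218, terminal growth 0.014, discount at r = 0.097.
D_1 = 8.4286
D_2 = 10.2660
D_3 = 12.5040
D_4 = 15.2298
D_5 = 18.5499
D_6 = 22.5938
Terminal value at t=6: TV = D_7/(r−g) = 22.9101/(0.097−0.014) = 276.0258
P₀ = 8.4286/(1+0.097)^1 + 10.2660/(1+0.097)^2 + 12.5040/(1+0.097)^3 + 15.2298/(1+0.097)^4 + 18.5499/(1+0.097)^5 + 22.5938/(1+0.097)^6 + 276.0258/(1+0.097)^6 = 219.2264

CHF 219.23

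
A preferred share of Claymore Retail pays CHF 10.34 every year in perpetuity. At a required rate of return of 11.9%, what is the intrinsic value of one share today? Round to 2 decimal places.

Zero-growth DDM (perpetuity): P₀ = D/r = 10.34 / 0.119 = 86.8908

CHF 86.89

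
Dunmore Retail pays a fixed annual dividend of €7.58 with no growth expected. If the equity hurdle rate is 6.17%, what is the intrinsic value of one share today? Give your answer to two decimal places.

€122.85

Zero-growth DDM (perpetuity): P₀ = D/r = 7.58 / 0.0617 = 122.8525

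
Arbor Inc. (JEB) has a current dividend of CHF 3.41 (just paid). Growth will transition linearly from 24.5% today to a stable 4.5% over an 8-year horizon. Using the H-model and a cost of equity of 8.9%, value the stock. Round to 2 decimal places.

H-model: P₀ = D₀[(1+g_L) + H(g_S−g_L)]/(r−g_L), with H = 8/2 = 4.
P₀ = 3.41 × [(1+0.045) + 4×(0.245−0.045)] / (0.089−0.045)
   = 3.41 × 1.8450 / 0.044 = 142.9875

CHF 142.99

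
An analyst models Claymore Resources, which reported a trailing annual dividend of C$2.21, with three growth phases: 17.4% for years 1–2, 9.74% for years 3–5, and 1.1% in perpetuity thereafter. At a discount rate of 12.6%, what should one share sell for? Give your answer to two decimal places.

Three-stage DDM. Project D₁…D_5; terminal Gordon value at t=5 with g = 0.011; discount at r = 0.126.
D_1 = 2.5945
D_2 = 3.0460
D_3 = 3.3427
D_4 = 3.6682
D_5 = 4.0255
TV_5 = 4.0698/(0.126−0.011) = 35.3897
P₀ = Σ Dₜ/(1+r)ᵗ + TV_5/(1+r)^5 = 31.1057

C$31.11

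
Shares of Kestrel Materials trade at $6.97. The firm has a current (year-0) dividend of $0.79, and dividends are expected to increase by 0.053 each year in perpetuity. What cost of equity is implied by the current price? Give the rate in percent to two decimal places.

17.24%

Rearranging the constant-growth DDM: r = D₁/P₀ + g.
D₁ = 0.79 × (1 + 0.053) = 0.8319.
r = 0.8319 / 6.97 + 0.053 = 0.11935 + 0.053 = 0.17235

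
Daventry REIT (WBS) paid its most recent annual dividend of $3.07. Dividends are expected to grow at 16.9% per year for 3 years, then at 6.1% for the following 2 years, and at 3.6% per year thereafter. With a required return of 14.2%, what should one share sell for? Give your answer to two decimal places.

$43.33

Three-stage DDM. Project D₁…D_5; terminal Gordon value at t=5 with g = 0.036; discount at r = 0.142.
D_1 = 3.5888
D_2 = 4.1953
D_3 = 4.9044
D_4 = 5.2035
D_5 = 5.5209
TV_5 = 5.7197/(0.142−0.036) = 53.9593
P₀ = Σ Dₜ/(1+r)ᵗ + TV_5/(1+r)^5 = 43.3344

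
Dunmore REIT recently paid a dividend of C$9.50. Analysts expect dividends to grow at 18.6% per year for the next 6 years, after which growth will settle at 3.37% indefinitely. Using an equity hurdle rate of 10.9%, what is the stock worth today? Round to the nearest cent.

C$267.66

Two-stage DDM. Project D₁…D_6 at 0.186, terminal growth 0.0337, discount at r = 0.109.
D_1 = 11.2670
D_2 = 13.3627
D_3 = 15.8481
D_4 = 18.7959
D_5 = 22.2919
D_6 = 26.4382
Terminal value at t=6: TV = D_7/(r−g) = 27.3292/(0.109−0.0337) = 362.9370
P₀ = 11.2670/(1+0.109)^1 + 13.3627/(1+0.109)^2 + 15.8481/(1+0.109)^3 + 18.7959/(1+0.109)^4 + 22.2919/(1+0.109)^5 + 26.4382/(1+0.109)^6 + 362.9370/(1+0.109)^6 = 267.6638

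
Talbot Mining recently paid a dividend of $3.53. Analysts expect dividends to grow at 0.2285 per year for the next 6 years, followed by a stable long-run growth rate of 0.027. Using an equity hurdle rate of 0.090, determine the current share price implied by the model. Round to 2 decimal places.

$150.82

Two-stage DDM. Project D₁…D_6 at 0.2285, terminal growth 0.027, discount at r = 0.09.
D_1 = 4.3366
D_2 = 5.3275
D_3 = 6.5449
D_4 = 8.0404
D_5 = 9.8776
D_6 = 12.1346
Terminal value at t=6: TV = D_7/(r−g) = 12.4622/(0.09−0.027) = 197.8133
P₀ = 4.3366/(1+0.09)^1 + 5.3275/(1+0.09)^2 + 6.5449/(1+0.09)^3 + 8.0404/(1+0.09)^4 + 9.8776/(1+0.09)^5 + 12.1346/(1+0.09)^6 + 197.8133/(1+0.09)^6 = 150.8173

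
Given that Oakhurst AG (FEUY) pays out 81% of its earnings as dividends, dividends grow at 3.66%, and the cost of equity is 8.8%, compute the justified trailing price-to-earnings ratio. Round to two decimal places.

16.34

Justified trailing P/E = b(1+g)/(r−g) = 0.81×(1+0.0366)/(0.088−0.0366) = 16.3355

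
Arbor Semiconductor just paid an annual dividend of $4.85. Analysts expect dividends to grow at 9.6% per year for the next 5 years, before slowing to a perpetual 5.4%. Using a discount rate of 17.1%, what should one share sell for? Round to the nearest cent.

Two-stage DDM. Project D₁…D_5 at 0.096, terminal growth 0.054, discount at r = 0.171.
D_1 = 5.3156
D_2 = 5.8259
D_3 = 6.3852
D_4 = 6.9982
D_5 = 7.6700
Terminal value at t=5: TV = D_6/(r−g) = 8.0842/(0.171−0.054) = 69.0954
P₀ = 5.3156/(1+0.171)^1 + 5.8259/(1+0.171)^2 + 6.3852/(1+0.171)^3 + 6.9982/(1+0.171)^4 + 7.6700/(1+0.171)^5 + 69.0954/(1+0.171)^5 = 51.3507

$51.35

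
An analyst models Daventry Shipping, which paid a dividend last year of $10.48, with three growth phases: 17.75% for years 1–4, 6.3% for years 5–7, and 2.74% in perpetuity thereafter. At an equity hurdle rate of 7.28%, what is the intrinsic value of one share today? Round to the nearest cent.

Three-stage DDM. Project D₁…D_7; terminal Gordon value at t=7 with g = 0.0274; discount at r = 0.0728.
D_1 = 12.3402
D_2 = 14.5306
D_3 = 17.1098
D_4 = 20.1467
D_5 = 21.4160
D_6 = 22.7652
D_7 = 24.1994
TV_7 = 24.8625/(0.0728−0.0274) = 547.6315
P₀ = Σ Dₜ/(1+r)ᵗ + TV_7/(1+r)^7 = 432.8525

$432.85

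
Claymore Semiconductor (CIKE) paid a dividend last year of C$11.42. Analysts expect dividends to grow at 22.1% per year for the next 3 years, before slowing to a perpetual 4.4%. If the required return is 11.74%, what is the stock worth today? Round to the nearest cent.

Two-stage DDM. Project D₁…D_3 at 0.221, terminal growth 0.044, discount at r = 0.1174.
D_1 = 13.9438
D_2 = 17.0254
D_3 = 20.7880
Terminal value at t=3: TV = D_4/(r−g) = 21.7027/(0.1174−0.044) = 295.6770
P₀ = 13.9438/(1+0.1174)^1 + 17.0254/(1+0.1174)^2 + 20.7880/(1+0.1174)^3 + 295.6770/(1+0.1174)^3 = 252.9442

C$252.94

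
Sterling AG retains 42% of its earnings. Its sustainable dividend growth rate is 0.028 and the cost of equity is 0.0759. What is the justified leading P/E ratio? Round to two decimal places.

Payout ratio b = 1 − 0.42 = 0.58.
Justified leading P/E = b/(r−g) = 0.58/(0.0759−0.028) = 12.1086

12.11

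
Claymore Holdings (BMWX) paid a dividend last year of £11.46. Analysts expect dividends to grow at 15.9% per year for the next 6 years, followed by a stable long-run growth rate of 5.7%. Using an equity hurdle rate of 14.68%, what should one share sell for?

£215.10

Two-stage DDM. Project D₁…D_6 at 0.159, terminal growth 0.057, discount at r = 0.1468.
D_1 = 13.2821
D_2 = 15.3940
D_3 = 17.8416
D_4 = 20.6785
D_5 = 23.9663
D_6 = 27.7770
Terminal value at t=6: TV = D_7/(r−g) = 29.3603/(0.1468−0.057) = 326.9519
P₀ = 13.2821/(1+0.1468)^1 + 15.3940/(1+0.1468)^2 + 17.8416/(1+0.1468)^3 + 20.6785/(1+0.1468)^4 + 23.9663/(1+0.1468)^5 + 27.7770/(1+0.1468)^6 + 326.9519/(1+0.1468)^6 = 215.0995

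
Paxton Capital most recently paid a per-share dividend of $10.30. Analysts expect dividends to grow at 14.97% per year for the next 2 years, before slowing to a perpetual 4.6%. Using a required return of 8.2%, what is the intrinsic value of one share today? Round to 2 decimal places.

$360.47

Two-stage DDM. Project D₁…D_2 at 0.1497, terminal growth 0.046, discount at r = 0.082.
D_1 = 11.8419
D_2 = 13.6146
Terminal value at t=2: TV = D_3/(r−g) = 14.2409/(0.082−0.046) = 395.5810
P₀ = 11.8419/(1+0.082)^1 + 13.6146/(1+0.082)^2 + 395.5810/(1+0.082)^2 = 360.4681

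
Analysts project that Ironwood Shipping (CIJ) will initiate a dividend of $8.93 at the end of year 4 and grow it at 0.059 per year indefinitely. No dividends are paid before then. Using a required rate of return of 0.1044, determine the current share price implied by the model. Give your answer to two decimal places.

$146.02

Deferred-dividend DDM. At t=3 the remaining stream is a growing perpetuity with first payment D_4 = 8.93.
V_3 = D_4/(r−g) = 8.93/(0.1044−0.059) = 196.6960
P₀ = V_3/(1+r)^3 = 196.6960/(1+0.1044)^3 = 146.0214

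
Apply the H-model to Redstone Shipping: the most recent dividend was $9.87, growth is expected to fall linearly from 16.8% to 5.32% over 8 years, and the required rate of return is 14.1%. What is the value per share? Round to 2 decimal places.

$170.02

H-model: P₀ = D₀[(1+g_L) + H(g_S−g_L)]/(r−g_L), with H = 8/2 = 4.
P₀ = 9.87 × [(1+0.0532) + 4×(0.168−0.0532)] / (0.141−0.0532)
   = 9.87 × 1.5124 / 0.0878 = 170.0158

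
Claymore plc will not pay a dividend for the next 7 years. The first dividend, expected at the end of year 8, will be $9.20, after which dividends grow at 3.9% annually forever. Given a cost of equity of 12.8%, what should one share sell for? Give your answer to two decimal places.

Deferred-dividend DDM. At t=7 the remaining stream is a growing perpetuity with first payment D_8 = 9.20.
V_7 = D_8/(r−g) = 9.20/(0.128−0.039) = 103.3708
P₀ = V_7/(1+r)^7 = 103.3708/(1+0.128)^7 = 44.4871

$44.49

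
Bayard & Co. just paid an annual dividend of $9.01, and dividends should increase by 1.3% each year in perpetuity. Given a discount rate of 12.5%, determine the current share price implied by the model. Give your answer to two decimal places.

$81.49

Gordon growth model: P₀ = D₁/(r − g). D₁ = 9.01 × (1 + 0.013) = 9.1271.
P₀ = 9.1271 / (0.125 − 0.013) = 9.1271 / 0.112 = 81.4922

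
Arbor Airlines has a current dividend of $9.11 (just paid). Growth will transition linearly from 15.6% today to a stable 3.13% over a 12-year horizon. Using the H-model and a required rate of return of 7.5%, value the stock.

H-model: P₀ = D₀[(1+g_L) + H(g_S−g_L)]/(r−g_L), with H = 12/2 = 6.
P₀ = 9.11 × [(1+0.0313) + 6×(0.156−0.0313)] / (0.075−0.0313)
   = 9.11 × 1.7795 / 0.0437 = 370.9667

$370.97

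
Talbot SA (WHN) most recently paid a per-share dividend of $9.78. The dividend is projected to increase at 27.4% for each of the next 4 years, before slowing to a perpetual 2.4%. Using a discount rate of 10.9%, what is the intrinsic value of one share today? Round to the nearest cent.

Two-stage DDM. Project D₁…D_4 at 0.274, terminal growth 0.024, discount at r = 0.109.
D_1 = 12.4597
D_2 = 15.8737
D_3 = 20.2231
D_4 = 25.7642
Terminal value at t=4: TV = D_5/(r−g) = 26.3825/(0.109−0.024) = 310.3828
P₀ = 12.4597/(1+0.109)^1 + 15.8737/(1+0.109)^2 + 20.2231/(1+0.109)^3 + 25.7642/(1+0.109)^4 + 310.3828/(1+0.109)^4 = 261.1989

$261.20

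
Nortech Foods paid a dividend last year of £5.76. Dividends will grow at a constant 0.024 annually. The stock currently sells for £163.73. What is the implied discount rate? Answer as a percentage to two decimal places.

Rearranging the constant-growth DDM: r = D₁/P₀ + g.
D₁ = 5.76 × (1 + 0.024) = 5.8982.
r = 5.8982 / 163.73 + 0.024 = 0.03602 + 0.024 = 0.06002

6.00%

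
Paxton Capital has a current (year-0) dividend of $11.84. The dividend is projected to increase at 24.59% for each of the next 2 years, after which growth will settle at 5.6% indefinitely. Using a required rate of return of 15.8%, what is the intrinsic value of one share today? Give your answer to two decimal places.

$168.34

Two-stage DDM. Project D₁…D_2 at 0.2459, terminal growth 0.056, discount at r = 0.158.
D_1 = 14.7515
D_2 = 18.3788
Terminal value at t=2: TV = D_3/(r−g) = 19.4081/(0.158−0.056) = 190.2750
P₀ = 14.7515/(1+0.158)^1 + 18.3788/(1+0.158)^2 + 190.2750/(1+0.158)^2 = 168.3386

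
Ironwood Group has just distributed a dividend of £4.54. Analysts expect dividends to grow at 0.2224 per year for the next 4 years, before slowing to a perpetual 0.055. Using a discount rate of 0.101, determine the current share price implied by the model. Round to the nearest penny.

£181.97

Two-stage DDM. Project D₁…D_4 at 0.2224, terminal growth 0.055, discount at r = 0.101.
D_1 = 5.5497
D_2 = 6.7839
D_3 = 8.2927
D_4 = 10.1370
Terminal value at t=4: TV = D_5/(r−g) = 10.6945/(0.101−0.055) = 232.4898
P₀ = 5.5497/(1+0.101)^1 + 6.7839/(1+0.101)^2 + 8.2927/(1+0.101)^3 + 10.1370/(1+0.101)^4 + 232.4898/(1+0.101)^4 = 181.9666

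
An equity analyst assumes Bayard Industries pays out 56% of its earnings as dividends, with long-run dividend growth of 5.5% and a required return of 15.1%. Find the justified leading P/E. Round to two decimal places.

5.83

Justified leading P/E = b/(r−g) = 0.56/(0.151−0.055) = 5.8333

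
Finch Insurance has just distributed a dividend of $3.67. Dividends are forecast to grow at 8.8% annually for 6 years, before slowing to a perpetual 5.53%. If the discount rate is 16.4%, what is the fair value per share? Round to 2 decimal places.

$41.26

Two-stage DDM. Project D₁…D_6 at 0.088, terminal growth 0.0553, discount at r = 0.164.
D_1 = 3.9930
D_2 = 4.3443
D_3 = 4.7266
D_4 = 5.1426
D_5 = 5.5951
D_6 = 6.0875
Terminal value at t=6: TV = D_7/(r−g) = 6.4241/(0.164−0.0553) = 59.0998
P₀ = 3.9930/(1+0.164)^1 + 4.3443/(1+0.164)^2 + 4.7266/(1+0.164)^3 + 5.1426/(1+0.164)^4 + 5.5951/(1+0.164)^5 + 6.0875/(1+0.164)^6 + 59.0998/(1+0.164)^6 = 41.2623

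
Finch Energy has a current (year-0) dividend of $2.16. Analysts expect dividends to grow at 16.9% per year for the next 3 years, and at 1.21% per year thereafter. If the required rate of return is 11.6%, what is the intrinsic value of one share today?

Two-stage DDM. Project D₁…D_3 at 0.169, terminal growth 0.0121, discount at r = 0.116.
D_1 = 2.5250
D_2 = 2.9518
D_3 = 3.4506
Terminal value at t=3: TV = D_4/(r−g) = 3.4924/(0.116−0.0121) = 33.6128
P₀ = 2.5250/(1+0.116)^1 + 2.9518/(1+0.116)^2 + 3.4506/(1+0.116)^3 + 33.6128/(1+0.116)^3 = 31.2983

$31.30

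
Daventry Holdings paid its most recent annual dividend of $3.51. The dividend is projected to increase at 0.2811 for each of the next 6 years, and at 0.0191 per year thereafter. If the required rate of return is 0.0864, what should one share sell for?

$181.92

Two-stage DDM. Project D₁…D_6 at 0.2811, terminal growth 0.0191, discount at r = 0.0864.
D_1 = 4.4967
D_2 = 5.7607
D_3 = 7.3800
D_4 = 9.4545
D_5 = 12.1122
D_6 = 15.5169
Terminal value at t=6: TV = D_7/(r−g) = 15.8133/(0.0864−0.0191) = 234.9671
P₀ = 4.4967/(1+0.0864)^1 + 5.7607/(1+0.0864)^2 + 7.3800/(1+0.0864)^3 + 9.4545/(1+0.0864)^4 + 12.1122/(1+0.0864)^5 + 15.5169/(1+0.0864)^6 + 234.9671/(1+0.0864)^6 = 181.9155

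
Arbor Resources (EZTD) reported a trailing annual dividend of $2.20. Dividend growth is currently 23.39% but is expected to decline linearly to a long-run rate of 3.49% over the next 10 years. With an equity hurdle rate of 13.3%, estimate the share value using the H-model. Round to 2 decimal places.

$45.52

H-model: P₀ = D₀[(1+g_L) + H(g_S−g_L)]/(r−g_L), with H = 10/2 = 5.
P₀ = 2.20 × [(1+0.0349) + 5×(0.2339−0.0349)] / (0.133−0.0349)
   = 2.20 × 2.0299 / 0.0981 = 45.5227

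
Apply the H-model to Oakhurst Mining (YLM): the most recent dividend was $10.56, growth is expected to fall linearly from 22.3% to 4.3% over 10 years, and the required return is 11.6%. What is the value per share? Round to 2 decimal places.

$281.07

H-model: P₀ = D₀[(1+g_L) + H(g_S−g_L)]/(r−g_L), with H = 10/2 = 5.
P₀ = 10.56 × [(1+0.043) + 5×(0.223−0.043)] / (0.116−0.043)
   = 10.56 × 1.9430 / 0.073 = 281.0696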